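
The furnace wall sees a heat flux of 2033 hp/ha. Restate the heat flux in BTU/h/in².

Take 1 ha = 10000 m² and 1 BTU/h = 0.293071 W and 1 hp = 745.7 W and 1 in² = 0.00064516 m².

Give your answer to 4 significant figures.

0.3337 BTU/h/in²

2033 hp/ha × 745.7 W/hp ÷ 10000 m²/ha = 151.601 W/m²
151.601 W/m² ÷ 0.293071 W/BTU/h × 0.00064516 m²/in² = 0.333731 BTU/h/in²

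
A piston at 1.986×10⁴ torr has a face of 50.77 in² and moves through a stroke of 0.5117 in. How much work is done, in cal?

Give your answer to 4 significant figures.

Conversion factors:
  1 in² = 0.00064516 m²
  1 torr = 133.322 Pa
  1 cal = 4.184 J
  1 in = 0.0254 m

269.4 cal

1.986×10⁴ torr → 2.64777×10⁶ Pa
50.77 in² → 0.0327548 m²
F = P × A = 2.64777×10⁶ × 0.0327548 = 86727.2 N
0.5117 in → 0.0129972 m
W = F × d = 86727.2 × 0.0129972 = 1127.21 J
In cal: 1127.21 / 4.184 = 269.41 cal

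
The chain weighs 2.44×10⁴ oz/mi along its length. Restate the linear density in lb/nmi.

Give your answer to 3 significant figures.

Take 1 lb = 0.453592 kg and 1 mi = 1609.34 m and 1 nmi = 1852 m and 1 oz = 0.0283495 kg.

1750 lb/nmi

2.44×10⁴ oz/mi × 0.0283495 kg/oz ÷ 1609.34 m/mi = 0.429821 kg/m
0.429821 kg/m ÷ 0.453592 kg/lb × 1852 m/nmi = 1754.94 lb/nmi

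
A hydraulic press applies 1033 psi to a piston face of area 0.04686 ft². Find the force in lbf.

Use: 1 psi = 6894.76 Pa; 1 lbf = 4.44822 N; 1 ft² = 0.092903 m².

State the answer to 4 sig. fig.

1033 psi × 6894.76 → 7.12229×10⁶ Pa
0.04686 ft² × 0.092903 → 0.00435343 m²
F = P × A = 7.12229×10⁶ Pa × 0.00435343 m² = 31006.4 N
31006.4 N ÷ (4.44822 N/lbf) = 6970.52 lbf

6971 lbf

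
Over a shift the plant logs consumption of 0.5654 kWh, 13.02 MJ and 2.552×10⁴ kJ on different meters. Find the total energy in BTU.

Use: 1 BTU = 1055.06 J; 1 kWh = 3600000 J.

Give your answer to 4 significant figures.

0.5654 kWh × 3600000 = 2.03544×10⁶ J
13.02 MJ × 1000000 = 1.302×10⁷ J
2.552×10⁴ kJ × 1000 = 2.552×10⁷ J
Combined: 2.03544×10⁶ + 1.302×10⁷ + 2.552×10⁷ = 4.05754×10⁷ J
In BTU: 4.05754×10⁷ / 1055.06 = 38457.9 BTU

3.846×10⁴ BTU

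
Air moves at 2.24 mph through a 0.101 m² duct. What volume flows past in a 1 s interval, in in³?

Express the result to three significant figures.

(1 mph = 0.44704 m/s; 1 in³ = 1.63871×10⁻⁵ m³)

6170 in³

2.24 mph × 0.44704 → 1.00137 m/s
V = v × A × t = 1.00137 m/s × 0.101 m² × 1 s = 0.101138 m³
0.101138 m³ ÷ (1.63871×10⁻⁵ m³/in³) = 6171.81 in³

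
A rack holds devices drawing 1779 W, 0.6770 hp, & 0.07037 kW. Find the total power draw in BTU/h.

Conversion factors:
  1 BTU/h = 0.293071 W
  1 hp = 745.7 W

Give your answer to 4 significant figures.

1779 W (already W)
0.6770 hp × 745.7 = 504.839 W
0.07037 kW × 1000 = 70.37 W
Total: 1779 + 504.839 + 70.37 = 2354.21 W
In BTU/h: 2354.21 / 0.293071 = 8032.9 BTU/h

8033 BTU/h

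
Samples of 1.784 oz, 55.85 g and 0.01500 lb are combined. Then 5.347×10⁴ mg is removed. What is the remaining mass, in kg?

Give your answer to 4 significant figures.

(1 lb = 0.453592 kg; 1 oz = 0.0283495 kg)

0.05976 kg

1.784 oz × 0.0283495 = 0.0505755 kg
55.85 g × 0.001 = 0.05585 kg
0.01500 lb × 0.453592 = 0.00680388 kg
5.347×10⁴ mg × 10⁻⁶ = 0.05347 kg
Sum: 0.0505755 + 0.05585 + 0.00680388 − 0.05347 = 0.0597594 kg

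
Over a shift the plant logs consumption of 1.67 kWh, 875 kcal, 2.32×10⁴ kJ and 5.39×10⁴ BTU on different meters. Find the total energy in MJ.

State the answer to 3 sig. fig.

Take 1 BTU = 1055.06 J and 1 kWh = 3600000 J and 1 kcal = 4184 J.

89.7 MJ

1.67 kWh × 3600000 = 6.012×10⁶ J
875 kcal × 4184 = 3.661×10⁶ J
2.32×10⁴ kJ × 1000 = 2.32×10⁷ J
5.39×10⁴ BTU × 1055.06 = 5.68677×10⁷ J
Combined: 6.012×10⁶ + 3.661×10⁶ + 2.32×10⁷ + 5.68677×10⁷ = 8.97407×10⁷ J
In MJ: 8.97407×10⁷ / 1000000 = 89.7407 MJ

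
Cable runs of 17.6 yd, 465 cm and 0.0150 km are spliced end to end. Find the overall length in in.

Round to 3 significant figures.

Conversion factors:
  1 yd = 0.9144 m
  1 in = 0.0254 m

1410 in

17.6 yd × 0.9144 = 16.0934 m
465 cm × 0.01 = 4.65 m
0.0150 km × 1000 = 15 m
Combined: 16.0934 + 4.65 + 15 = 35.7434 m
In in: 35.7434 / 0.0254 = 1407.22 in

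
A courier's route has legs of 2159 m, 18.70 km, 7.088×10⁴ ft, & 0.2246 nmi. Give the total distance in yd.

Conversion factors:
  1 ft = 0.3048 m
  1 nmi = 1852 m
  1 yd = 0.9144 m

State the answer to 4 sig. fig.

2159 m (already m)
18.70 km × 1000 → 18700 m
7.088×10⁴ ft × 0.3048 → 21604.2 m
0.2246 nmi × 1852 → 415.959 m
Combined: 2159 + 18700 + 21604.2 + 415.959 = 42879.2 m
In yd: 42879.2 / 0.9144 = 46893.3 yd

4.689×10⁴ yd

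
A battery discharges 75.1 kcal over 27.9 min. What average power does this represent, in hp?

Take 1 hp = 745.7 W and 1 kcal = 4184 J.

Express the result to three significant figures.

75.1 kcal × 4184 → 314218 J
27.9 min × 60 → 1674 s
P = E / t = 314218 J / 1674 s = 187.705 W
187.705 W ÷ (745.7 W/hp) = 0.251717 hp

0.252 hp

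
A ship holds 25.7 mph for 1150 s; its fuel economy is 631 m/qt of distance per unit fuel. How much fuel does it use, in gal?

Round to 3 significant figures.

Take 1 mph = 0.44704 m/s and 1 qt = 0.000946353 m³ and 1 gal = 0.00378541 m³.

25.7 mph → 11.4889 m/s
d = v × t = 11.4889 × 1150 = 13212.2 m
631 m/qt → 666770 m/m³
V = d / (distance per unit fuel) = 13212.2 / 666770 = 0.0198152 m³
In gal: 0.0198152 / 0.00378541 = 5.23462 gal

5.23 gal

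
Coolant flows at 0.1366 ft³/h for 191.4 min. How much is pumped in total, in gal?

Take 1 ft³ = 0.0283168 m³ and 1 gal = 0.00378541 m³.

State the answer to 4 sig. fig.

3.260 gal

0.1366 ft³/h → 1.07447×10⁻⁶ m³/s
191.4 min → 11484 s
V = Q × t = 1.07447×10⁻⁶ × 11484 = 0.0123392 m³
In gal: 0.0123392 / 0.00378541 = 3.25967 gal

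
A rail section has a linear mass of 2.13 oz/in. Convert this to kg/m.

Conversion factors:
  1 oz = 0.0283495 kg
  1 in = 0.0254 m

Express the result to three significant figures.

2.13 oz/in × 0.0283495 kg/oz ÷ 0.0254 m/in = 2.37734 kg/m
2.37734 kg/m  = 2.37734 kg/m

2.38 kg/m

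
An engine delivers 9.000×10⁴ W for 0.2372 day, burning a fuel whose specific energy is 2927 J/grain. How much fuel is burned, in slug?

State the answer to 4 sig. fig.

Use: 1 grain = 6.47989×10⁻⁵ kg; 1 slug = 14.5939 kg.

2.798 slug

0.2372 day → 20494.1 s
E = P × t = 90000 × 20494.1 = 1.84447×10⁹ J
2927 J/grain → 4.51705×10⁷ J/kg
m = E / e_s = 1.84447×10⁹ / 4.51705×10⁷ = 40.8335 kg
In slug: 40.8335 / 14.5939 = 2.79798 slug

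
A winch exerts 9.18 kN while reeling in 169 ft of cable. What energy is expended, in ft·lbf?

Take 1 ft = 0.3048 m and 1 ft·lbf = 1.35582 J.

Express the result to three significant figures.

3.49×10⁵ ft·lbf

9.18 kN × 1000 → 9180 N
169 ft × 0.3048 → 51.5112 m
W = F × d = 9180 N × 51.5112 m = 472873 J
472873 J ÷ (1.35582 J/ft·lbf) = 348773 ft·lbf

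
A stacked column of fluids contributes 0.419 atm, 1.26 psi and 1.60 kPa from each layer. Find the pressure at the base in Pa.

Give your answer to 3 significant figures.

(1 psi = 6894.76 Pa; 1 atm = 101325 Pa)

5.27×10⁴ Pa

0.419 atm × 101325 = 42455.2 Pa
1.26 psi × 6894.76 = 8687.4 Pa
1.60 kPa × 1000 = 1600 Pa
Sum: 42455.2 + 8687.4 + 1600 = 52742.6 Pa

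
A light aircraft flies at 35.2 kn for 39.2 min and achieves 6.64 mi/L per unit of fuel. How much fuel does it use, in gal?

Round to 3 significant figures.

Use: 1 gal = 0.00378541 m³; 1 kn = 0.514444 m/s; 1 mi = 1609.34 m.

35.2 kn → 18.1084 m/s
39.2 min → 2352 s
d = v × t = 18.1084 × 2352 = 42591 m
6.64 mi/L → 1.0686×10⁷ m/m³
V = d / (distance per unit fuel) = 42591 / 1.0686×10⁷ = 0.00398568 m³
In gal: 0.00398568 / 0.00378541 = 1.05291 gal

1.05 gal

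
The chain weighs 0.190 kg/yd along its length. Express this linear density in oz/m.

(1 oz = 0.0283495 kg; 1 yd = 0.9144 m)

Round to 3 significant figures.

0.190 kg/yd ÷ 0.9144 m/yd = 0.207787 kg/m
0.207787 kg/m ÷ 0.0283495 kg/oz = 7.32948 oz/m

7.33 oz/m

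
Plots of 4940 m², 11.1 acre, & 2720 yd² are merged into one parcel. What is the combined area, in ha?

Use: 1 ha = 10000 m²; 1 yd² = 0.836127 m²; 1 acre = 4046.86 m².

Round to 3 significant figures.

5.21 ha

4940 m² (already m²)
11.1 acre × 4046.86 = 44920.1 m²
2720 yd² × 0.836127 = 2274.27 m²
Sum: 4940 + 44920.1 + 2274.27 = 52134.4 m²
In ha: 52134.4 / 10000 = 5.21344 ha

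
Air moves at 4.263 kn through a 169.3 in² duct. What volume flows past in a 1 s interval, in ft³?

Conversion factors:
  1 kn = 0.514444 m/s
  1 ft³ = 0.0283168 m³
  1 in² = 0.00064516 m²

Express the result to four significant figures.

4.263 kn × 0.514444 = 2.19307 m/s
169.3 in² × 0.00064516 = 0.109226 m²
V = v × A × t = 2.19307 m/s × 0.109226 m² × 1 s = 0.23954 m³
0.23954 m³ ÷ (0.0283168 m³/ft³) = 8.45929 ft³

8.459 ft³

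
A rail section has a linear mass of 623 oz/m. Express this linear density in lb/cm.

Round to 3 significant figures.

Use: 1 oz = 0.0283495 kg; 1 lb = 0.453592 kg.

623 oz/m × 0.0283495 kg/oz = 17.6617 kg/m
17.6617 kg/m ÷ 0.453592 kg/lb × 0.01 m/cm = 0.389374 lb/cm

0.389 lb/cm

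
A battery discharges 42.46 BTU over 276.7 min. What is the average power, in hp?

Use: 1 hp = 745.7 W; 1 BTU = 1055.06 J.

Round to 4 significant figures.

42.46 BTU × 1055.06 → 44797.8 J
276.7 min × 60 → 16602 s
P = E / t = 44797.8 J / 16602 s = 2.69834 W
2.69834 W ÷ (745.7 W/hp) = 0.00361853 hp

0.003619 hp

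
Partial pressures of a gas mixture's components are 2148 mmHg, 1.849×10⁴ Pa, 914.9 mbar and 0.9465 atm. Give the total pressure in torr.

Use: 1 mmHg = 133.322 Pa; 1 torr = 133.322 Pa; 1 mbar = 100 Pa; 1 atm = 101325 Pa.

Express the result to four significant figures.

2148 mmHg × 133.322 → 286376 Pa
1.849×10⁴ Pa (already Pa)
914.9 mbar × 100 → 91490 Pa
0.9465 atm × 101325 → 95904.1 Pa
Combined: 286376 + 18490 + 91490 + 95904.1 = 492260 Pa
In torr: 492260 / 133.322 = 3692.26 torr

3692 torr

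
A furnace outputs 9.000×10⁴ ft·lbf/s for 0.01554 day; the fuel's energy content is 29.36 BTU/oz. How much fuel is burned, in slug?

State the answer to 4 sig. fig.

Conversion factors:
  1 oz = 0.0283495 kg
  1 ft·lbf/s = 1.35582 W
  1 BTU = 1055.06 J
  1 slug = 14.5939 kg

9.000×10⁴ ft·lbf/s → 122024 W
0.01554 day → 1342.66 s
E = P × t = 122024 × 1342.66 = 1.63837×10⁸ J
29.36 BTU/oz → 1.09267×10⁶ J/kg
m = E / e_s = 1.63837×10⁸ / 1.09267×10⁶ = 149.942 kg
In slug: 149.942 / 14.5939 = 10.2743 slug

10.27 slug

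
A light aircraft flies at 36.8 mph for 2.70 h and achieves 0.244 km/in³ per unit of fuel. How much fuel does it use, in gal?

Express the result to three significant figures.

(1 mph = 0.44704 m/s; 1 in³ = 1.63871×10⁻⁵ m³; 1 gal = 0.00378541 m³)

2.84 gal

36.8 mph → 16.4511 m/s
2.70 h → 9720 s
d = v × t = 16.4511 × 9720 = 159905 m
0.244 km/in³ → 1.48898×10⁷ m/m³
V = d / (distance per unit fuel) = 159905 / 1.48898×10⁷ = 0.0107392 m³
In gal: 0.0107392 / 0.00378541 = 2.837 gal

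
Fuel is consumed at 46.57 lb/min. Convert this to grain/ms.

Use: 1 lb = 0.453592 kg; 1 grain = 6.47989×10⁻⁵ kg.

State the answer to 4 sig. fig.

46.57 lb/min × 0.453592 kg/lb ÷ 60 s/min = 0.352063 kg/s
0.352063 kg/s ÷ 6.47989×10⁻⁵ kg/grain × 0.001 s/ms = 5.43316 grain/ms

5.433 grain/ms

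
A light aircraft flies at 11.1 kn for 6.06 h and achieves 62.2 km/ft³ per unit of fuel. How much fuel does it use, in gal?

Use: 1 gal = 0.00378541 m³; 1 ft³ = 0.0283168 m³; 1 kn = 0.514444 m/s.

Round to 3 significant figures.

11.1 kn → 5.71033 m/s
6.06 h → 21816 s
d = v × t = 5.71033 × 21816 = 124577 m
62.2 km/ft³ → 2.19658×10⁶ m/m³
V = d / (distance per unit fuel) = 124577 / 2.19658×10⁶ = 0.0567141 m³
In gal: 0.0567141 / 0.00378541 = 14.9823 gal

15.0 gal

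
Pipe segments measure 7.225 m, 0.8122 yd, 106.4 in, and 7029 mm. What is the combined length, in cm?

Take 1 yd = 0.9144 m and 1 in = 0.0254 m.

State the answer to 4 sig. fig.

1770 cm

7.225 m (already m)
0.8122 yd × 0.9144 = 0.742676 m
106.4 in × 0.0254 = 2.70256 m
7029 mm × 0.001 = 7.029 m
Total: 7.225 + 0.742676 + 2.70256 + 7.029 = 17.6992 m
In cm: 17.6992 / 0.01 = 1769.92 cm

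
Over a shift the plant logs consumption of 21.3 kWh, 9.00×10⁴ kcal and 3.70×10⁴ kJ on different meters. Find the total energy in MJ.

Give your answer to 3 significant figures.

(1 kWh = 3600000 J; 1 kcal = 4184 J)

490 MJ

21.3 kWh × 3600000 → 7.668×10⁷ J
9.00×10⁴ kcal × 4184 → 3.7656×10⁸ J
3.70×10⁴ kJ × 1000 → 3.7×10⁷ J
Total: 7.668×10⁷ + 3.7656×10⁸ + 3.7×10⁷ = 4.9024×10⁸ J
In MJ: 4.9024×10⁸ / 1000000 = 490.24 MJ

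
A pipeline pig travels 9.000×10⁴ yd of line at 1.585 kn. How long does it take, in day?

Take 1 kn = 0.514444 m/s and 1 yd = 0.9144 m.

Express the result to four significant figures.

9.000×10⁴ yd × 0.9144 = 82296 m
1.585 kn × 0.514444 = 0.815394 m/s
t = d / v = 82296 m / 0.815394 m/s = 100928 s
100928 s ÷ (86400 s/day) = 1.16815 day

1.168 day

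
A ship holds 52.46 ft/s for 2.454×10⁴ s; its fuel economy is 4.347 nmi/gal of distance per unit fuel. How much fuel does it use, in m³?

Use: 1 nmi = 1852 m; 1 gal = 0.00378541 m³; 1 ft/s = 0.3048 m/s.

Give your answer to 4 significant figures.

52.46 ft/s → 15.9898 m/s
d = v × t = 15.9898 × 24540 = 392390 m
4.347 nmi/gal → 2.12676×10⁶ m/m³
V = d / (distance per unit fuel) = 392390 / 2.12676×10⁶ = 0.184501 m³

0.1845 m³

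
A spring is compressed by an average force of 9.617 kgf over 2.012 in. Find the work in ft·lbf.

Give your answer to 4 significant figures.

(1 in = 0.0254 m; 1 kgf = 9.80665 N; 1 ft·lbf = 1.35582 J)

9.617 kgf × 9.80665 = 94.3106 N
2.012 in × 0.0254 = 0.0511048 m
W = F × d = 94.3106 N × 0.0511048 m = 4.81972 J
4.81972 J ÷ (1.35582 J/ft·lbf) = 3.55484 ft·lbf

3.555 ft·lbf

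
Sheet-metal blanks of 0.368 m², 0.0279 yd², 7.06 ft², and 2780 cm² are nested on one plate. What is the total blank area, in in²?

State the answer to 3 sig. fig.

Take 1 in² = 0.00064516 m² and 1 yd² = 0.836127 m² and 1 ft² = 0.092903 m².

2050 in²

0.368 m² (already m²)
0.0279 yd² × 0.836127 = 0.0233279 m²
7.06 ft² × 0.092903 = 0.655895 m²
2780 cm² × 0.0001 = 0.278 m²
Sum: 0.368 + 0.0233279 + 0.655895 + 0.278 = 1.32522 m²
In in²: 1.32522 / 0.00064516 = 2054.1 in²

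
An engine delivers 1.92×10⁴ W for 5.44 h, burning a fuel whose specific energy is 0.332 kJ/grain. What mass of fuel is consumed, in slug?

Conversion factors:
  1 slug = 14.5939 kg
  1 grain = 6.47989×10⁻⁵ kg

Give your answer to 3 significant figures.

5.44 h → 19584 s
E = P × t = 19200 × 19584 = 3.76013×10⁸ J
0.332 kJ/grain → 5.12354×10⁶ J/kg
m = E / e_s = 3.76013×10⁸ / 5.12354×10⁶ = 73.3893 kg
In slug: 73.3893 / 14.5939 = 5.02877 slug

5.03 slug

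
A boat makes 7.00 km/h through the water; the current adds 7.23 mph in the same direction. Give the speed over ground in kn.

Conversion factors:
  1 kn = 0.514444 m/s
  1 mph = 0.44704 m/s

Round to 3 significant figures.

10.1 kn

7.00 km/h × (1/3.6) = 1.94444 m/s
7.23 mph × 0.44704 = 3.2321 m/s
Combined: 1.94444 + 3.2321 = 5.17654 m/s
In kn: 5.17654 / 0.514444 = 10.0624 kn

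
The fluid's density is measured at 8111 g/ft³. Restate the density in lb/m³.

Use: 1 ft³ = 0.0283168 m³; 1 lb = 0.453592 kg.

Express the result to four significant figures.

8111 g/ft³ × 0.001 kg/g ÷ 0.0283168 m³/ft³ = 286.438 kg/m³
286.438 kg/m³ ÷ 0.453592 kg/lb = 631.488 lb/m³

631.5 lb/m³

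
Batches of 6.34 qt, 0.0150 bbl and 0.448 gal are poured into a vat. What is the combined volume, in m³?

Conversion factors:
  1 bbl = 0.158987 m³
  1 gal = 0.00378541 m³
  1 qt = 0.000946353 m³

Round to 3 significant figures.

0.0101 m³

6.34 qt × 0.000946353 → 0.00599988 m³
0.0150 bbl × 0.158987 → 0.0023848 m³
0.448 gal × 0.00378541 → 0.00169586 m³
Sum: 0.00599988 + 0.0023848 + 0.00169586 = 0.0100805 m³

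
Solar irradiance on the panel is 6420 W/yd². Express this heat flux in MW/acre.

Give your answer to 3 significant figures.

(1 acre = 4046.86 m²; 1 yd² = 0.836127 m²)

31.1 MW/acre

6420 W/yd² ÷ 0.836127 m²/yd² = 7678.26 W/m²
7678.26 W/m² ÷ 1000000 W/MW × 4046.86 m²/acre = 31.0728 MW/acre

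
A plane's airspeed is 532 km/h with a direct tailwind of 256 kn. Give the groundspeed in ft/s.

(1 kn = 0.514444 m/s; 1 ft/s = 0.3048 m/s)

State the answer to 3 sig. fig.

917 ft/s

532 km/h × (1/3.6) = 147.778 m/s
256 kn × 0.514444 = 131.698 m/s
Combined: 147.778 + 131.698 = 279.476 m/s
In ft/s: 279.476 / 0.3048 = 916.916 ft/s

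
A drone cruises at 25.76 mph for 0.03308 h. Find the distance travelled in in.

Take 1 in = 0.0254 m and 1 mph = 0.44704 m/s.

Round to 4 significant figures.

25.76 mph × 0.44704 = 11.5158 m/s
0.03308 h × 3600 = 119.088 s
d = v × t = 11.5158 m/s × 119.088 s = 1371.39 m
1371.39 m ÷ (0.0254 m/in) = 53991.7 in

5.399×10⁴ in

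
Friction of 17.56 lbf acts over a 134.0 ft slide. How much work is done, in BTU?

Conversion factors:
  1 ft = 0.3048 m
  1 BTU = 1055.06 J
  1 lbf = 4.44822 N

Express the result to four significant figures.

3.024 BTU

17.56 lbf × 4.44822 = 78.1107 N
134.0 ft × 0.3048 = 40.8432 m
W = F × d = 78.1107 N × 40.8432 m = 3190.29 J
3190.29 J ÷ (1055.06 J/BTU) = 3.0238 BTU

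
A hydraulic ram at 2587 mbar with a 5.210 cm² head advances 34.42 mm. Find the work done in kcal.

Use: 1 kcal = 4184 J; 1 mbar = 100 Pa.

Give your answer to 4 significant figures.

2587 mbar → 258700 Pa
5.210 cm² → 5.21×10⁻⁴ m²
F = P × A = 258700 × 5.21×10⁻⁴ = 134.783 N
34.42 mm → 0.03442 m
W = F × d = 134.783 × 0.03442 = 4.63923 J
In kcal: 4.63923 / 4184 = 0.0011088 kcal

0.001109 kcal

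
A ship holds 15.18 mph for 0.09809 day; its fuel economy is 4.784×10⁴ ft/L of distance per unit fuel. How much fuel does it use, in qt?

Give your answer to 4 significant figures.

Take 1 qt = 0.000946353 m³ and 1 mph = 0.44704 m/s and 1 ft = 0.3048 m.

15.18 mph → 6.78607 m/s
0.09809 day → 8474.98 s
d = v × t = 6.78607 × 8474.98 = 57511.8 m
4.784×10⁴ ft/L → 1.45816×10⁷ m/m³
V = d / (distance per unit fuel) = 57511.8 / 1.45816×10⁷ = 0.00394414 m³
In qt: 0.00394414 / 0.000946353 = 4.16773 qt

4.168 qt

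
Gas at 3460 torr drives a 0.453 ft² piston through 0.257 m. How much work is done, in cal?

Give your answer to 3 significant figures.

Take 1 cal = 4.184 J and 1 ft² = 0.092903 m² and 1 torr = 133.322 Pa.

3460 torr → 461294 Pa
0.453 ft² → 0.0420851 m²
F = P × A = 461294 × 0.0420851 = 19413.6 N
W = F × d = 19413.6 × 0.257 = 4989.3 J
In cal: 4989.3 / 4.184 = 1192.47 cal

1190 cal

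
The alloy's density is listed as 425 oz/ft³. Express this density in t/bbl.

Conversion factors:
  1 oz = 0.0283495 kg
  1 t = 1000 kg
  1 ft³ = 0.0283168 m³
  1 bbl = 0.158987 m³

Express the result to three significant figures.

425 oz/ft³ × 0.0283495 kg/oz ÷ 0.0283168 m³/ft³ = 425.491 kg/m³
425.491 kg/m³ ÷ 1000 kg/t × 0.158987 m³/bbl = 0.0676475 t/bbl

0.0676 t/bbl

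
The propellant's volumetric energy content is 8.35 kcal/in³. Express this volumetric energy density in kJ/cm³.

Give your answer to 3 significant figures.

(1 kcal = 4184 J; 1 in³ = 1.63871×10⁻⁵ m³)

2.13 kJ/cm³

8.35 kcal/in³ × 4184 J/kcal ÷ 1.63871×10⁻⁵ m³/in³ = 2.13195×10⁹ J/m³
2.13195×10⁹ J/m³ ÷ 1000 J/kJ × 10⁻⁶ m³/cm³ = 2.13195 kJ/cm³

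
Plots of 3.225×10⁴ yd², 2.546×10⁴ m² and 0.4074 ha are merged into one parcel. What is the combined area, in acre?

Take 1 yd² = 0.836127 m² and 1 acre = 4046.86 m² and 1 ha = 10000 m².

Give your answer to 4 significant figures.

3.225×10⁴ yd² × 0.836127 = 26965.1 m²
2.546×10⁴ m² (already m²)
0.4074 ha × 10000 = 4074 m²
Combined: 26965.1 + 25460 + 4074 = 56499.1 m²
In acre: 56499.1 / 4046.86 = 13.9612 acre

13.96 acre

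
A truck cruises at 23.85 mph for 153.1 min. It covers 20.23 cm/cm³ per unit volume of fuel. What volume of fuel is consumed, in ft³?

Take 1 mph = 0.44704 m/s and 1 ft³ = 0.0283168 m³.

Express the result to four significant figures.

17.10 ft³

23.85 mph → 10.6619 m/s
153.1 min → 9186 s
d = v × t = 10.6619 × 9186 = 97940.2 m
20.23 cm/cm³ → 202300 m/m³
V = d / (distance per unit fuel) = 97940.2 / 202300 = 0.484133 m³
In ft³: 0.484133 / 0.0283168 = 17.097 ft³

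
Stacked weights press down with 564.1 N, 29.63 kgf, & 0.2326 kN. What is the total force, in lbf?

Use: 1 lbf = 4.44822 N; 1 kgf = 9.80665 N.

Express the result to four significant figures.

244.4 lbf

564.1 N (already N)
29.63 kgf × 9.80665 → 290.571 N
0.2326 kN × 1000 → 232.6 N
Total: 564.1 + 290.571 + 232.6 = 1087.27 N
In lbf: 1087.27 / 4.44822 = 244.428 lbf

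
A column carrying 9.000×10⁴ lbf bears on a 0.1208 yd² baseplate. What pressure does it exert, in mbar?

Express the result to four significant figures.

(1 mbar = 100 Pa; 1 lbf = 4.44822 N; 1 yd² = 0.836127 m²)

3.964×10⁴ mbar

9.000×10⁴ lbf × 4.44822 = 400340 N
0.1208 yd² × 0.836127 = 0.101004 m²
P = F / A = 400340 N / 0.101004 m² = 3.96361×10⁶ Pa
3.96361×10⁶ Pa ÷ (100 Pa/mbar) = 39636.1 mbar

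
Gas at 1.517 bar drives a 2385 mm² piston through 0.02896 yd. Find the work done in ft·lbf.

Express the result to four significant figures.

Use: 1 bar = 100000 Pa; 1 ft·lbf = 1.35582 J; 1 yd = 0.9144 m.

1.517 bar → 151700 Pa
2385 mm² → 0.002385 m²
F = P × A = 151700 × 0.002385 = 361.804 N
0.02896 yd → 0.026481 m
W = F × d = 361.804 × 0.026481 = 9.58093 J
In ft·lbf: 9.58093 / 1.35582 = 7.06652 ft·lbf

7.067 ft·lbf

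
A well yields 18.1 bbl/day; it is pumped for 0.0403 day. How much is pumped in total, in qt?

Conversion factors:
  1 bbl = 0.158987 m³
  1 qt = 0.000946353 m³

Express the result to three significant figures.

123 qt

18.1 bbl/day → 3.33063×10⁻⁵ m³/s
0.0403 day → 3481.92 s
V = Q × t = 3.33063×10⁻⁵ × 3481.92 = 0.11597 m³
In qt: 0.11597 / 0.000946353 = 122.544 qt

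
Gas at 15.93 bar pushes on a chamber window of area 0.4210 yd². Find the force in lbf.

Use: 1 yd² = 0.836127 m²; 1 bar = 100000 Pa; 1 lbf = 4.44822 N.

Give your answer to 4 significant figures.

1.261×10⁵ lbf

15.93 bar × 100000 = 1.593×10⁶ Pa
0.4210 yd² × 0.836127 = 0.352009 m²
F = P × A = 1.593×10⁶ Pa × 0.352009 m² = 560750 N
560750 N ÷ (4.44822 N/lbf) = 126062 lbf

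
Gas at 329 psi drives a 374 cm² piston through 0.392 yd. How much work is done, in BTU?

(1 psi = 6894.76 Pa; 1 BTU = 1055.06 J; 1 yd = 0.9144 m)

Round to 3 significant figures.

329 psi → 2.26838×10⁶ Pa
374 cm² → 0.0374 m²
F = P × A = 2.26838×10⁶ × 0.0374 = 84837.4 N
0.392 yd → 0.358445 m
W = F × d = 84837.4 × 0.358445 = 30409.5 J
In BTU: 30409.5 / 1055.06 = 28.8225 BTU

28.8 BTU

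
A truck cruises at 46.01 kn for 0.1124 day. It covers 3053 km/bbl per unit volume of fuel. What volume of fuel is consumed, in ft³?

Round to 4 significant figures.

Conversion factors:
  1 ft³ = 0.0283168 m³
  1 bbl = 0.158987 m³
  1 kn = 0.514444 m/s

46.01 kn → 23.6696 m/s
0.1124 day → 9711.36 s
d = v × t = 23.6696 × 9711.36 = 229864 m
3053 km/bbl → 1.92028×10⁷ m/m³
V = d / (distance per unit fuel) = 229864 / 1.92028×10⁷ = 0.0119703 m³
In ft³: 0.0119703 / 0.0283168 = 0.422728 ft³

0.4227 ft³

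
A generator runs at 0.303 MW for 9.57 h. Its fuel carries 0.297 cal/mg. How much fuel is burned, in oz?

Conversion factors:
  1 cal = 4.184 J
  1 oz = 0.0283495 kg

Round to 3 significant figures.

2.96×10⁵ oz

0.303 MW → 303000 W
9.57 h → 34452 s
E = P × t = 303000 × 34452 = 1.0439×10¹⁰ J
0.297 cal/mg → 1.24265×10⁶ J/kg
m = E / e_s = 1.0439×10¹⁰ / 1.24265×10⁶ = 8400.6 kg
In oz: 8400.6 / 0.0283495 = 296323 oz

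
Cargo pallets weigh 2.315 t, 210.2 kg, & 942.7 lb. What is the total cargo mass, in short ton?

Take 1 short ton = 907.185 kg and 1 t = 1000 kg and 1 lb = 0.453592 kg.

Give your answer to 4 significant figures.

3.255 short ton

2.315 t × 1000 = 2315 kg
210.2 kg (already kg)
942.7 lb × 0.453592 = 427.601 kg
Combined: 2315 + 210.2 + 427.601 = 2952.8 kg
In short ton: 2952.8 / 907.185 = 3.2549 short ton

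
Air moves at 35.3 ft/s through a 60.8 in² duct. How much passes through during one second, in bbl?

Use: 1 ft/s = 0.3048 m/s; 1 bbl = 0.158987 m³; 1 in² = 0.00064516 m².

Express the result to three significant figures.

2.65 bbl

35.3 ft/s × 0.3048 → 10.7594 m/s
60.8 in² × 0.00064516 → 0.0392257 m²
V = v × A × t = 10.7594 m/s × 0.0392257 m² × 1 s = 0.422045 m³
0.422045 m³ ÷ (0.158987 m³/bbl) = 2.65459 bbl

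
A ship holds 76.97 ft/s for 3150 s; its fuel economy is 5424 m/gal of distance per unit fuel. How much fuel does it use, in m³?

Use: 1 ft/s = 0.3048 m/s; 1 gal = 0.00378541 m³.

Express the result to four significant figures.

0.05158 m³

76.97 ft/s → 23.4605 m/s
d = v × t = 23.4605 × 3150 = 73900.6 m
5424 m/gal → 1.43287×10⁶ m/m³
V = d / (distance per unit fuel) = 73900.6 / 1.43287×10⁶ = 0.0515752 m³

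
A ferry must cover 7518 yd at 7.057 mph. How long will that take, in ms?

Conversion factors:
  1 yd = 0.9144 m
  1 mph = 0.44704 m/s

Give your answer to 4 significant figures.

2.179×10⁶ ms

7518 yd × 0.9144 = 6874.46 m
7.057 mph × 0.44704 = 3.15476 m/s
t = d / v = 6874.46 m / 3.15476 m/s = 2179.08 s
2179.08 s ÷ (0.001 s/ms) = 2.17908×10⁶ ms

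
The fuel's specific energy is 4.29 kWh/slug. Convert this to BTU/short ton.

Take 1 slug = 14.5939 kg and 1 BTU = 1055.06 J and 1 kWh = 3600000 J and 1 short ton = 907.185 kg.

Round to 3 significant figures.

4.29 kWh/slug × 3600000 J/kWh ÷ 14.5939 kg/slug = 1.05825×10⁶ J/kg
1.05825×10⁶ J/kg ÷ 1055.06 J/BTU × 907.185 kg/short ton = 909928 BTU/short ton

9.10×10⁵ BTU/short ton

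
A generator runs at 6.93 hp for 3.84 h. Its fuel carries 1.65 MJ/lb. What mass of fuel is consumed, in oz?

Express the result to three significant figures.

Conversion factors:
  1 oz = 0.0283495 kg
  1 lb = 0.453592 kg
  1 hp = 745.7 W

6.93 hp → 5167.7 W
3.84 h → 13824 s
E = P × t = 5167.7 × 13824 = 7.14383×10⁷ J
1.65 MJ/lb → 3.63763×10⁶ J/kg
m = E / e_s = 7.14383×10⁷ / 3.63763×10⁶ = 19.6387 kg
In oz: 19.6387 / 0.0283495 = 692.735 oz

693 oz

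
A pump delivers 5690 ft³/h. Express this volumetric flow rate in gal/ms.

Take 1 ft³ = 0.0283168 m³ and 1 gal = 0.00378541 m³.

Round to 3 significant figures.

0.0118 gal/ms

5690 ft³/h × 0.0283168 m³/ft³ ÷ 3600 s/h = 0.0447563 m³/s
0.0447563 m³/s ÷ 0.00378541 m³/gal × 0.001 s/ms = 0.0118234 gal/ms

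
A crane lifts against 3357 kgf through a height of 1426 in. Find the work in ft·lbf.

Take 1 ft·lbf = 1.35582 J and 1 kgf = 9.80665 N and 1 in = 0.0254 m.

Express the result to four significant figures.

8.795×10⁵ ft·lbf

3357 kgf × 9.80665 → 32920.9 N
1426 in × 0.0254 → 36.2204 m
W = F × d = 32920.9 N × 36.2204 m = 1.19241×10⁶ J
1.19241×10⁶ J ÷ (1.35582 J/ft·lbf) = 879475 ft·lbf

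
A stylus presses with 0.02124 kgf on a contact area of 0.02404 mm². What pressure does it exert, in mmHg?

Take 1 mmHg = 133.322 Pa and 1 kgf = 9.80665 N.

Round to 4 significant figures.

6.499×10⁴ mmHg

0.02124 kgf × 9.80665 = 0.208293 N
0.02404 mm² × 10⁻⁶ = 2.404×10⁻⁸ m²
P = F / A = 0.208293 N / 2.404×10⁻⁸ m² = 8.66443×10⁶ Pa
8.66443×10⁶ Pa ÷ (133.322 Pa/mmHg) = 64988.7 mmHg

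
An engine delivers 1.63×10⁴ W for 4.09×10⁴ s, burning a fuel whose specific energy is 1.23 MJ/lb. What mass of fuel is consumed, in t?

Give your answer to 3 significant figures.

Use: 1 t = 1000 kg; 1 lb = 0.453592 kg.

0.246 t

E = P × t = 16300 × 40900 = 6.6667×10⁸ J
1.23 MJ/lb → 2.71169×10⁶ J/kg
m = E / e_s = 6.6667×10⁸ / 2.71169×10⁶ = 245.85 kg
In t: 245.85 / 1000 = 0.24585 t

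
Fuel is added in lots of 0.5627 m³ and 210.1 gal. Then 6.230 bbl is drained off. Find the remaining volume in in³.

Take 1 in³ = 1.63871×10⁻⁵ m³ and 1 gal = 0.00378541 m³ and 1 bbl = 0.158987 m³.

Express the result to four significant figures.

2.243×10⁴ in³

0.5627 m³ (already m³)
210.1 gal × 0.00378541 = 0.795315 m³
6.230 bbl × 0.158987 = 0.990489 m³
Result: 0.5627 + 0.795315 − 0.990489 = 0.367526 m³
In in³: 0.367526 / 1.63871×10⁻⁵ = 22427.8 in³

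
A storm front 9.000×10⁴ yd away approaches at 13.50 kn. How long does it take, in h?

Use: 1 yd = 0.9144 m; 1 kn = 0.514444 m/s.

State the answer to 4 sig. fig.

3.292 h

9.000×10⁴ yd × 0.9144 = 82296 m
13.50 kn × 0.514444 = 6.94499 m/s
t = d / v = 82296 m / 6.94499 m/s = 11849.7 s
11849.7 s ÷ (3600 s/h) = 3.29158 h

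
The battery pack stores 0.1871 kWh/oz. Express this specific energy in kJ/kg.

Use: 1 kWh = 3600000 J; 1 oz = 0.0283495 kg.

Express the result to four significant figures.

0.1871 kWh/oz × 3600000 J/kWh ÷ 0.0283495 kg/oz = 2.37591×10⁷ J/kg
2.37591×10⁷ J/kg ÷ 1000 J/kJ = 23759.1 kJ/kg

2.376×10⁴ kJ/kg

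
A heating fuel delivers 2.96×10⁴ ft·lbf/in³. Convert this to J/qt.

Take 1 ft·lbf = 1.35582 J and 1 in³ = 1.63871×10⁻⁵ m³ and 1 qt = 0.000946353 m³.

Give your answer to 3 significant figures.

2.96×10⁴ ft·lbf/in³ × 1.35582 J/ft·lbf ÷ 1.63871×10⁻⁵ m³/in³ = 2.44902×10⁹ J/m³
2.44902×10⁹ J/m³ × 0.000946353 m³/qt = 2.31764×10⁶ J/qt

2.32×10⁶ J/qt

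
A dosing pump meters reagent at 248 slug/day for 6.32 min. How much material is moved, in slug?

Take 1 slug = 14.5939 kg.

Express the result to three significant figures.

1.09 slug

248 slug/day → 0.0418899 kg/s
6.32 min → 379.2 s
m = ṁ × t = 0.0418899 × 379.2 = 15.8847 kg
In slug: 15.8847 / 14.5939 = 1.08845 slug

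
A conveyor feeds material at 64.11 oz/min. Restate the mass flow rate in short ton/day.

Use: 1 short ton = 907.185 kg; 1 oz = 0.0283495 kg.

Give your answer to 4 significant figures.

64.11 oz/min × 0.0283495 kg/oz ÷ 60 s/min = 0.0302914 kg/s
0.0302914 kg/s ÷ 907.185 kg/short ton × 86400 s/day = 2.88494 short ton/day

2.885 short ton/day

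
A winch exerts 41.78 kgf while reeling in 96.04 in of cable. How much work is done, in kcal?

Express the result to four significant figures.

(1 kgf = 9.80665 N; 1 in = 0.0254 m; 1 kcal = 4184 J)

0.2389 kcal

41.78 kgf × 9.80665 → 409.722 N
96.04 in × 0.0254 → 2.43942 m
W = F × d = 409.722 N × 2.43942 m = 999.484 J
999.484 J ÷ (4184 J/kcal) = 0.238882 kcal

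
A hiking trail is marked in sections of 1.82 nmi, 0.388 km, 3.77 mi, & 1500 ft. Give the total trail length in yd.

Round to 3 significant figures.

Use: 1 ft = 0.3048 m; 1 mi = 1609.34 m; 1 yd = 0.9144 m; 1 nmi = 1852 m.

1.82 nmi × 1852 = 3370.64 m
0.388 km × 1000 = 388 m
3.77 mi × 1609.34 = 6067.21 m
1500 ft × 0.3048 = 457.2 m
Sum: 3370.64 + 388 + 6067.21 + 457.2 = 10283 m
In yd: 10283 / 0.9144 = 11245.6 yd

1.12×10⁴ yd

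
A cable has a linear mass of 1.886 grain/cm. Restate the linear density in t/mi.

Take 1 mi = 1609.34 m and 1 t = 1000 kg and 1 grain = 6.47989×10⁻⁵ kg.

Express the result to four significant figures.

1.886 grain/cm × 6.47989×10⁻⁵ kg/grain ÷ 0.01 m/cm = 0.0122211 kg/m
0.0122211 kg/m ÷ 1000 kg/t × 1609.34 m/mi = 0.0196679 t/mi

0.01967 t/mi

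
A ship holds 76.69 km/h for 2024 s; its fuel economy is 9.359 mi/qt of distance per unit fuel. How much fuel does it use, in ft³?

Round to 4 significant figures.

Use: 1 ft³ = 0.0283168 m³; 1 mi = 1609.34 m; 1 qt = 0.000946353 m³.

0.09567 ft³

76.69 km/h → 21.3028 m/s
d = v × t = 21.3028 × 2024 = 43116.9 m
9.359 mi/qt → 1.59156×10⁷ m/m³
V = d / (distance per unit fuel) = 43116.9 / 1.59156×10⁷ = 0.0027091 m³
In ft³: 0.0027091 / 0.0283168 = 0.0956711 ft³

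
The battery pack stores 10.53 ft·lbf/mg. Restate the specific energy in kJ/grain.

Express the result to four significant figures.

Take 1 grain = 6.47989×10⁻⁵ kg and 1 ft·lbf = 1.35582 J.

10.53 ft·lbf/mg × 1.35582 J/ft·lbf ÷ 10⁻⁶ kg/mg = 1.42768×10⁷ J/kg
1.42768×10⁷ J/kg ÷ 1000 J/kJ × 6.47989×10⁻⁵ kg/grain = 0.925121 kJ/grain

0.9251 kJ/grain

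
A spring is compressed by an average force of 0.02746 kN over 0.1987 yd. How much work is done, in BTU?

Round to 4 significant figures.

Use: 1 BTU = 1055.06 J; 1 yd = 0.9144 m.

0.004729 BTU

0.02746 kN × 1000 → 27.46 N
0.1987 yd × 0.9144 → 0.181691 m
W = F × d = 27.46 N × 0.181691 m = 4.98923 J
4.98923 J ÷ (1055.06 J/BTU) = 0.00472886 BTU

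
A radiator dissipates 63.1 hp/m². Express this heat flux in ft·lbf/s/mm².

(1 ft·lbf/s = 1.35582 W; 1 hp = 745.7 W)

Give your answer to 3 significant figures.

63.1 hp/m² × 745.7 W/hp = 47053.7 W/m²
47053.7 W/m² ÷ 1.35582 W/ft·lbf/s × 10⁻⁶ m²/mm² = 0.034705 ft·lbf/s/mm²

0.0347 ft·lbf/s/mm²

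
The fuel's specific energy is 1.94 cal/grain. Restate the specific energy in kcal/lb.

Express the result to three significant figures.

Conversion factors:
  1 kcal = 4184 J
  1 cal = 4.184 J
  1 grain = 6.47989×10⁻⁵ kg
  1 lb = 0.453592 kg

13.6 kcal/lb

1.94 cal/grain × 4.184 J/cal ÷ 6.47989×10⁻⁵ kg/grain = 125264 J/kg
125264 J/kg ÷ 4184 J/kcal × 0.453592 kg/lb = 13.58 kcal/lb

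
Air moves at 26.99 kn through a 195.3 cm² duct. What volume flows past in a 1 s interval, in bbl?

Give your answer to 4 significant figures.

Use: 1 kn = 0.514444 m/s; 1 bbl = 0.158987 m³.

1.706 bbl

26.99 kn × 0.514444 → 13.8848 m/s
195.3 cm² × 0.0001 → 0.01953 m²
V = v × A × t = 13.8848 m/s × 0.01953 m² × 1 s = 0.27117 m³
0.27117 m³ ÷ (0.158987 m³/bbl) = 1.70561 bbl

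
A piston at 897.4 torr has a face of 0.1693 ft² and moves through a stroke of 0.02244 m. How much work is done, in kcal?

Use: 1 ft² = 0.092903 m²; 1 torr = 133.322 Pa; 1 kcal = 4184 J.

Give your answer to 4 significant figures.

0.01009 kcal

897.4 torr → 119643 Pa
0.1693 ft² → 0.0157285 m²
F = P × A = 119643 × 0.0157285 = 1881.8 N
W = F × d = 1881.8 × 0.02244 = 42.2276 J
In kcal: 42.2276 / 4184 = 0.0100926 kcal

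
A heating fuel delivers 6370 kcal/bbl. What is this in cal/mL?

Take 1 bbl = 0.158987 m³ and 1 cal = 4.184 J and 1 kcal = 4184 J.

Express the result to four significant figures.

40.07 cal/mL

6370 kcal/bbl × 4184 J/kcal ÷ 0.158987 m³/bbl = 1.67637×10⁸ J/m³
1.67637×10⁸ J/m³ ÷ 4.184 J/cal × 10⁻⁶ m³/mL = 40.0662 cal/mL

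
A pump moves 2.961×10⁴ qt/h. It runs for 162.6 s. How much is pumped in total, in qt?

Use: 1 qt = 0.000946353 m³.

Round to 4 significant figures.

2.961×10⁴ qt/h → 0.00778375 m³/s
V = Q × t = 0.00778375 × 162.6 = 1.26564 m³
In qt: 1.26564 / 0.000946353 = 1337.39 qt

1337 qt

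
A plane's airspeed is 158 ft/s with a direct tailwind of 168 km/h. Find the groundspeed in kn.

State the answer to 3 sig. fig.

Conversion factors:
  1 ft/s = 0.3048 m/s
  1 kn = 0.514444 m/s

158 ft/s × 0.3048 → 48.1584 m/s
168 km/h × (1/3.6) → 46.6667 m/s
Total: 48.1584 + 46.6667 = 94.8251 m/s
In kn: 94.8251 / 0.514444 = 184.325 kn

184 kn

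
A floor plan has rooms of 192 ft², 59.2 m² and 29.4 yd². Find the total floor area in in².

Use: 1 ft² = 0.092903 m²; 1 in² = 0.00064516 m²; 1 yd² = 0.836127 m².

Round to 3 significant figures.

192 ft² × 0.092903 → 17.8374 m²
59.2 m² (already m²)
29.4 yd² × 0.836127 → 24.5821 m²
Total: 17.8374 + 59.2 + 24.5821 = 101.62 m²
In in²: 101.62 / 0.00064516 = 157511 in²

1.58×10⁵ in²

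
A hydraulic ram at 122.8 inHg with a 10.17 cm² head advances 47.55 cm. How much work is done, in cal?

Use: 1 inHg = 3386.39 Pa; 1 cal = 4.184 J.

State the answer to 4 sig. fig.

122.8 inHg → 415849 Pa
10.17 cm² → 0.001017 m²
F = P × A = 415849 × 0.001017 = 422.918 N
47.55 cm → 0.4755 m
W = F × d = 422.918 × 0.4755 = 201.098 J
In cal: 201.098 / 4.184 = 48.0636 cal

48.06 cal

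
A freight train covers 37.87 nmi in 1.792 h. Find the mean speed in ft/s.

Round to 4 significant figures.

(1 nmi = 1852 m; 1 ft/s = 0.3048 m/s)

37.87 nmi × 1852 → 70135.2 m
1.792 h × 3600 → 6451.2 s
v = d / t = 70135.2 m / 6451.2 s = 10.8717 m/s
10.8717 m/s ÷ (0.3048 m/s/ft/s) = 35.6683 ft/s

35.67 ft/s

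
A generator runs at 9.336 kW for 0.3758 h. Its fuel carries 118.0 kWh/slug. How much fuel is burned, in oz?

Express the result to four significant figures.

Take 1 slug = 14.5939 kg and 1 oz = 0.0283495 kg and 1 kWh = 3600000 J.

9.336 kW → 9336 W
0.3758 h → 1352.88 s
E = P × t = 9336 × 1352.88 = 1.26305×10⁷ J
118.0 kWh/slug → 2.91081×10⁷ J/kg
m = E / e_s = 1.26305×10⁷ / 2.91081×10⁷ = 0.433917 kg
In oz: 0.433917 / 0.0283495 = 15.306 oz

15.31 oz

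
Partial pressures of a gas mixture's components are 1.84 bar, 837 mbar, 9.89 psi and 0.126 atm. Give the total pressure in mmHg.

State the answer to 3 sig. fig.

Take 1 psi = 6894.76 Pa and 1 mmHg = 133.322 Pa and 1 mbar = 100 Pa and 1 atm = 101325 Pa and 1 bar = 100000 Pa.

1.84 bar × 100000 → 184000 Pa
837 mbar × 100 → 83700 Pa
9.89 psi × 6894.76 → 68189.2 Pa
0.126 atm × 101325 → 12767 Pa
Total: 184000 + 83700 + 68189.2 + 12767 = 348656 Pa
In mmHg: 348656 / 133.322 = 2615.14 mmHg

2620 mmHg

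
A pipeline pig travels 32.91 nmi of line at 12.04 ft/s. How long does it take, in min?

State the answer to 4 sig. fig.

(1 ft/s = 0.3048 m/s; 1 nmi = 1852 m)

32.91 nmi × 1852 → 60949.3 m
12.04 ft/s × 0.3048 → 3.66979 m/s
t = d / v = 60949.3 m / 3.66979 m/s = 16608.4 s
16608.4 s ÷ (60 s/min) = 276.807 min

276.8 min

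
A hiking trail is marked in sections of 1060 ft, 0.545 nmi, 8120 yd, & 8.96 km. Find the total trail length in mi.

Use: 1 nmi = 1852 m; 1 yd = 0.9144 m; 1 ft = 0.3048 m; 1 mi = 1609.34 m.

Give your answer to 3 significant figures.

1060 ft × 0.3048 → 323.088 m
0.545 nmi × 1852 → 1009.34 m
8120 yd × 0.9144 → 7424.93 m
8.96 km × 1000 → 8960 m
Total: 323.088 + 1009.34 + 7424.93 + 8960 = 17717.4 m
In mi: 17717.4 / 1609.34 = 11.0091 mi

11.0 mi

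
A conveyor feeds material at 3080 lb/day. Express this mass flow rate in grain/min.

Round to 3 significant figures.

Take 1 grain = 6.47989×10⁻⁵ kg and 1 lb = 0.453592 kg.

1.50×10⁴ grain/min

3080 lb/day × 0.453592 kg/lb ÷ 86400 s/day = 0.0161697 kg/s
0.0161697 kg/s ÷ 6.47989×10⁻⁵ kg/grain × 60 s/min = 14972.2 grain/min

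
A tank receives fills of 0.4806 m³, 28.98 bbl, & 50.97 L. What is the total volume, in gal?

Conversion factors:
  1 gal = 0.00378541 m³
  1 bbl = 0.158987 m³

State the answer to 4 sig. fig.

0.4806 m³ (already m³)
28.98 bbl × 0.158987 → 4.60744 m³
50.97 L × 0.001 → 0.05097 m³
Total: 0.4806 + 4.60744 + 0.05097 = 5.13901 m³
In gal: 5.13901 / 0.00378541 = 1357.58 gal

1358 gal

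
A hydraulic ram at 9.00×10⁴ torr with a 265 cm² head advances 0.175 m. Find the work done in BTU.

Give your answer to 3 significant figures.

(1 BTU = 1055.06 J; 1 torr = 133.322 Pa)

9.00×10⁴ torr → 1.1999×10⁷ Pa
265 cm² → 0.0265 m²
F = P × A = 1.1999×10⁷ × 0.0265 = 317974 N
W = F × d = 317974 × 0.175 = 55645.4 J
In BTU: 55645.4 / 1055.06 = 52.7415 BTU

52.7 BTU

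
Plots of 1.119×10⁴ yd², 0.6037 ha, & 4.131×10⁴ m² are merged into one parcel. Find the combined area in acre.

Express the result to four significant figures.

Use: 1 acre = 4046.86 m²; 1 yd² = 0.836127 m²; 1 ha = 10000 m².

1.119×10⁴ yd² × 0.836127 → 9356.26 m²
0.6037 ha × 10000 → 6037 m²
4.131×10⁴ m² (already m²)
Sum: 9356.26 + 6037 + 41310 = 56703.3 m²
In acre: 56703.3 / 4046.86 = 14.0117 acre

14.01 acre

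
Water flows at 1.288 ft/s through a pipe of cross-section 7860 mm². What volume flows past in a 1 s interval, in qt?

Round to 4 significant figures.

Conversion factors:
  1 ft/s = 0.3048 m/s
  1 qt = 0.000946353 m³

1.288 ft/s × 0.3048 → 0.392582 m/s
7860 mm² × 10⁻⁶ → 0.00786 m²
V = v × A × t = 0.392582 m/s × 0.00786 m² × 1 s = 0.00308569 m³
0.00308569 m³ ÷ (0.000946353 m³/qt) = 3.26061 qt

3.261 qt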